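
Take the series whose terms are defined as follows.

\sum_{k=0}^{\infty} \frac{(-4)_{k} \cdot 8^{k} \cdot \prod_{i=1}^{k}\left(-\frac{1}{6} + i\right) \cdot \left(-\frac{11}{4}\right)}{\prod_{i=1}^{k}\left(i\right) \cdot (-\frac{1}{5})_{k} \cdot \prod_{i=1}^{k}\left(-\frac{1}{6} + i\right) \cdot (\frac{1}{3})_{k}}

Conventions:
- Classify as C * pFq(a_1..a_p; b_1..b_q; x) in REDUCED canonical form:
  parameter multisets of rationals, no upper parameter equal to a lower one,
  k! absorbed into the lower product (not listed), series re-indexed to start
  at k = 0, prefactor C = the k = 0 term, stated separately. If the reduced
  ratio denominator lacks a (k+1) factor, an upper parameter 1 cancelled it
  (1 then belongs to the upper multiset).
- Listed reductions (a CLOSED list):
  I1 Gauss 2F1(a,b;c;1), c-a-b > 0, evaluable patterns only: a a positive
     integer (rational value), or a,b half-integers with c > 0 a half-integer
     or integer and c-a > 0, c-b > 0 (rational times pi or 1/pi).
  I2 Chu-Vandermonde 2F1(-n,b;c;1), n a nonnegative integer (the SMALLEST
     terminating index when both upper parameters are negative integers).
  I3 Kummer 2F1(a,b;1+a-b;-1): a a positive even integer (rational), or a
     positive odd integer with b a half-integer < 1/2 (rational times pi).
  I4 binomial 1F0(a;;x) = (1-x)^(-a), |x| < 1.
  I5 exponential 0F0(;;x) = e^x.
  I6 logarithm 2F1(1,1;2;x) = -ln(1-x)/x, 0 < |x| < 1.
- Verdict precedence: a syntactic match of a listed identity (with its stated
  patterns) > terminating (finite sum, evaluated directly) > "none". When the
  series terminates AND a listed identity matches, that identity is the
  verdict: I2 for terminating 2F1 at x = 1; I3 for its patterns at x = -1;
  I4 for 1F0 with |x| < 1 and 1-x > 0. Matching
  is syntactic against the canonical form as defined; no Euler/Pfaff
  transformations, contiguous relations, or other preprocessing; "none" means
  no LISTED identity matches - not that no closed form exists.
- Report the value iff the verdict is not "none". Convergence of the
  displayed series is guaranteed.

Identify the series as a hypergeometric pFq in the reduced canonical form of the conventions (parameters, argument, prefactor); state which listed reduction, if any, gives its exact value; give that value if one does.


With C = -\frac{11}{4}: the canonical form is 1F2(-4; -\frac{1}{5}, \frac{1}{3}; 8). Verdict: terminating. With -4 upstairs the series is a 5-term polynomial sum; evaluated term by term. Value: -\frac{252659}{196}.

Key step: with t_0 = -\frac{11}{4}, the lower running product (C = -11/4, x = 8) is a rising factorial.
Ratio: r(k) = 8 * (k-4) / [(k-\frac{1}{5}) (k+\frac{1}{3}) (k+1)] - rational in k, leading ratio 8; with t_0 = -\frac{11}{4}, classification follows.


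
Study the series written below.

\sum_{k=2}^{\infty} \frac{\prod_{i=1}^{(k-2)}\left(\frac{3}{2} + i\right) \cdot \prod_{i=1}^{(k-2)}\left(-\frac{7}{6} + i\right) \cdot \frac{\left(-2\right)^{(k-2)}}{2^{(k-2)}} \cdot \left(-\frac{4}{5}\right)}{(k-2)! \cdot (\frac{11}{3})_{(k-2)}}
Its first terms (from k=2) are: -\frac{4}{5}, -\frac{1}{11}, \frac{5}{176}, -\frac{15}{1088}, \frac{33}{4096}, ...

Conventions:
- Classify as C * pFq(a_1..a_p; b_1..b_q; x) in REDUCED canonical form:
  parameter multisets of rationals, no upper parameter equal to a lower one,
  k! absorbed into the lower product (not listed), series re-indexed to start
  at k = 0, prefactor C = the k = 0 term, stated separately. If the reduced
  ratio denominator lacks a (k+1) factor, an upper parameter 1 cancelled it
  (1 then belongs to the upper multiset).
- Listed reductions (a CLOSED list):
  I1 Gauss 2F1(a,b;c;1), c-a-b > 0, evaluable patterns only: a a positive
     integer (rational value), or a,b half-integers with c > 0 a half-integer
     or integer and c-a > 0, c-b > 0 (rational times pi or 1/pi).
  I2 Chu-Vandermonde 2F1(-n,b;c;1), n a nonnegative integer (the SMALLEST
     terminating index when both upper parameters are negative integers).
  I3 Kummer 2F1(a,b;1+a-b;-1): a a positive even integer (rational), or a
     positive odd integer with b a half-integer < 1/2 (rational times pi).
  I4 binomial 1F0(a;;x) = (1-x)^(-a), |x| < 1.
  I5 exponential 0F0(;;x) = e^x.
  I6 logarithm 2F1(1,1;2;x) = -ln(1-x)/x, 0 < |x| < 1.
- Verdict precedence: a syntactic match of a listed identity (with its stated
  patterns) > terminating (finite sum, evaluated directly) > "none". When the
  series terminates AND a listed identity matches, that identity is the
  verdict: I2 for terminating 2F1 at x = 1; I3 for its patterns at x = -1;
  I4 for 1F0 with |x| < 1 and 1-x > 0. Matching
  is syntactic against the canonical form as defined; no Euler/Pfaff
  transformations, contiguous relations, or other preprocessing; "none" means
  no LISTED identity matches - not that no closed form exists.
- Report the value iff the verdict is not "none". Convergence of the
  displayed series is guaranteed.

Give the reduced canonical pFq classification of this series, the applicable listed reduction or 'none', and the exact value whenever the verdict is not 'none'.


With C = -\frac{4}{5}: the canonical form is 2F1(-\frac{1}{6}, \frac{5}{2}; \frac{11}{3}; -1). Verdict: none (x = -1): each listed identity misses the multisets {-\frac{1}{6}, \frac{5}{2}} ; {\frac{11}{3}}.

Key observation: with t_0 = -\frac{4}{5}, the two k-th powers (C = -4/5) combine into one argument.
Step ratio: r(k) = -1 * (k-\frac{1}{6}) (k+\frac{5}{2}) / [(k+\frac{11}{3}) (k+1)] - rational; roots negated = parameters, x = -1, C = -\frac{4}{5}.


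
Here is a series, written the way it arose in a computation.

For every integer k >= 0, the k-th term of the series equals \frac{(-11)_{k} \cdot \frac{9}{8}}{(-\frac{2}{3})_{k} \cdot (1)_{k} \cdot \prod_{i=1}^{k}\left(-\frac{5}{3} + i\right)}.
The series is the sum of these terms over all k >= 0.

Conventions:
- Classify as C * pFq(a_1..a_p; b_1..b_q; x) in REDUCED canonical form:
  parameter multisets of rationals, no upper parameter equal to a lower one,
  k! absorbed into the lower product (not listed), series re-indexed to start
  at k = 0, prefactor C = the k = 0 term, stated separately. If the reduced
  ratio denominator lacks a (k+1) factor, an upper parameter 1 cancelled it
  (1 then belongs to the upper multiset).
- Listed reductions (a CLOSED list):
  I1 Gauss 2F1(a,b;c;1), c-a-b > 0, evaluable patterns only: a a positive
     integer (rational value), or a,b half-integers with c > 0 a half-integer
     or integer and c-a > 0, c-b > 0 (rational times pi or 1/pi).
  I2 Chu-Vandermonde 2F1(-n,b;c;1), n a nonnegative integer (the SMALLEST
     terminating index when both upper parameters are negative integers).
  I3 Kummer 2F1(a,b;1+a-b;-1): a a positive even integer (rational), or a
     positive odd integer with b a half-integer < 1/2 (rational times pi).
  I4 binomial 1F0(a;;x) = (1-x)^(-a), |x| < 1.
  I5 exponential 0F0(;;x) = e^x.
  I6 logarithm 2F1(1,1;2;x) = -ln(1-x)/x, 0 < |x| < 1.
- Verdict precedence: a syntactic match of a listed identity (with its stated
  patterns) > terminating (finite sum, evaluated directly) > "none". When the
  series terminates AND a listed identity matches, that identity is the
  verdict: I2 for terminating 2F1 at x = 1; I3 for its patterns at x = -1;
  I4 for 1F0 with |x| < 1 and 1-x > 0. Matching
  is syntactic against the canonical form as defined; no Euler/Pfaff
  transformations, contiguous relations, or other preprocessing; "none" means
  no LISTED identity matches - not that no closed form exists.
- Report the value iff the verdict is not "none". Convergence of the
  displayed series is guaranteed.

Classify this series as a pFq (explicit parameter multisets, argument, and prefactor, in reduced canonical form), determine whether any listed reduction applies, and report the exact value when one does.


The series (x = 1) is 1F2: upper {-11}, lower {-\frac{2}{3}, -\frac{2}{3}}, prefactor \frac{9}{8}. Verdict: terminating - upper parameter -11 makes this a finite sum (last index 11), evaluated exactly. Sum: -\frac{379523171300983706763693}{1858537593398886400000}.

The tell: from the first term \frac{9}{8}: the lower running product (prefactor 9/8) is a rising factorial.
Term ratio: r(k) = 1 * (k-11) / [(k-\frac{2}{3}) (k-\frac{2}{3}) (k+1)] - rational in k, leading ratio 1; with t_0 = \frac{9}{8}, classification follows.


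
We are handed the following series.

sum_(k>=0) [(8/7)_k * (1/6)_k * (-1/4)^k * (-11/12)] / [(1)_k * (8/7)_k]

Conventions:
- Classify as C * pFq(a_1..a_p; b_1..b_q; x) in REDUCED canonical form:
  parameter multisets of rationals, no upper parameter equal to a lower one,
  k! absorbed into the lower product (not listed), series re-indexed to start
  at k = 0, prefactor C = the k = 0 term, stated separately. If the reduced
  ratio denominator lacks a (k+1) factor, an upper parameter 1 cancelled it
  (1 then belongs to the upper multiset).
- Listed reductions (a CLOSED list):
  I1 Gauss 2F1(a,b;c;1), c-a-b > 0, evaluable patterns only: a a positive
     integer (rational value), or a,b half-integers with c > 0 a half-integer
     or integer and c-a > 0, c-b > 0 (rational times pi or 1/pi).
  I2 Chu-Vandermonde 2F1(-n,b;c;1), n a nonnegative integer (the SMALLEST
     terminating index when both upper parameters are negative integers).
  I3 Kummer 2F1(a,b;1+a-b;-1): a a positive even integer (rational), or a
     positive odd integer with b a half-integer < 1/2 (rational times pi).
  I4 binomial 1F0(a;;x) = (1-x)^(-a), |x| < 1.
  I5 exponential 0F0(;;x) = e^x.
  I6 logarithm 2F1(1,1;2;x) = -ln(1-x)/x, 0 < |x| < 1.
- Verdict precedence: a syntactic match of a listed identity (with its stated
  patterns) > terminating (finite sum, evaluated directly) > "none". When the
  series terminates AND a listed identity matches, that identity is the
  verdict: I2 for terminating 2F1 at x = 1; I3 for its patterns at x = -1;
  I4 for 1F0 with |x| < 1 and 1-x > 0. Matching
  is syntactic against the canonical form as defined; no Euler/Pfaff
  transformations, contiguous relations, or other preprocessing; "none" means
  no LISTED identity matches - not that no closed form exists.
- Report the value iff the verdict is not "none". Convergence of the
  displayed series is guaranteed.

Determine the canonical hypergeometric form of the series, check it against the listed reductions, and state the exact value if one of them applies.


With C = -11/12: the canonical form is 1F0(1/6; -; -1/4). Verdict at x = -1/4: the I4 binomial reduction matches (the 1F0 binomial series: exponent -1/6, x = -1/4). Its exact value is (-11/12) * (5/4)^(-1/6).

The tell: from the first term -11/12: the parameter 8/7 appears in both the upper and lower lists and cancels.
Consecutive-term ratio: r(k) = (-1/4) * (k+1/6) / [(k+1)] - rational in k. x = (-1/4); t_0 = -11/12; negate the roots.


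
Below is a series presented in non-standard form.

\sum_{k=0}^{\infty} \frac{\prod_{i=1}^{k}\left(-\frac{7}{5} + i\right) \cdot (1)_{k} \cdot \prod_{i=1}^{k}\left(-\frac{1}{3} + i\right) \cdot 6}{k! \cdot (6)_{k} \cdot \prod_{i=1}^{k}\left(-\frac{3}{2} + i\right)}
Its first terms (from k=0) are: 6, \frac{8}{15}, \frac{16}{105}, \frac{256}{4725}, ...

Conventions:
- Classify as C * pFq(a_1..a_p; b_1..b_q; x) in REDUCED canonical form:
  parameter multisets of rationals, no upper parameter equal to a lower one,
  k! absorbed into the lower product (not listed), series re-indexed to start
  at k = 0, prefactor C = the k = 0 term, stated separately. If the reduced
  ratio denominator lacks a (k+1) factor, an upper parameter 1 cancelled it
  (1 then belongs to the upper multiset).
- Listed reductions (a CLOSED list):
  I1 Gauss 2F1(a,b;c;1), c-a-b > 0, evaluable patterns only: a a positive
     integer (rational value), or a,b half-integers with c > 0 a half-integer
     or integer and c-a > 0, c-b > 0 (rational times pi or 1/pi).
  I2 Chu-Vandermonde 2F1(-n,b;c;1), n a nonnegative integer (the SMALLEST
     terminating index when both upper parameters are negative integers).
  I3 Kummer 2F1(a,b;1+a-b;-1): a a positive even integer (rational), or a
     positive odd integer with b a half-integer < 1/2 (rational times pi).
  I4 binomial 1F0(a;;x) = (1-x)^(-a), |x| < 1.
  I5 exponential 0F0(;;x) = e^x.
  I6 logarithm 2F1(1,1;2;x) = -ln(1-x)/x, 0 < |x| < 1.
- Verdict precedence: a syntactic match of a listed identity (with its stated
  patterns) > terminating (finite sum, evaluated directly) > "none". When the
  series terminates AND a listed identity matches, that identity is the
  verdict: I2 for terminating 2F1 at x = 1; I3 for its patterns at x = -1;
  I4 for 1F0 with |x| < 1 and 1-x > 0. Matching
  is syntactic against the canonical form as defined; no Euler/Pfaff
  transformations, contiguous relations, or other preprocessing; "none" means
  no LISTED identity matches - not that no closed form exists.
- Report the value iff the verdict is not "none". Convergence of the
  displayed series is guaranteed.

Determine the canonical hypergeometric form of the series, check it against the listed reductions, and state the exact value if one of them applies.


x = 1 here; the reduced form reads 3F2, upper {-\frac{2}{5}, \frac{2}{3}, 1}, lower {-\frac{1}{2}, 6}, C = 6. Verdict: none here - no I1-I6 shape fits x = 1 with lower {-\frac{1}{2}, 6}.

First insight: t_0 = 6 here, and the running product (C = 6, x = 1) telescopes to a rising factorial.
Step ratio: r(k) = 1 * (k-\frac{2}{5}) (k+\frac{2}{3}) (k+1) / [(k-\frac{1}{2}) (k+6) (k+1)] - rational; roots negated = parameters, x = 1, C = 6.


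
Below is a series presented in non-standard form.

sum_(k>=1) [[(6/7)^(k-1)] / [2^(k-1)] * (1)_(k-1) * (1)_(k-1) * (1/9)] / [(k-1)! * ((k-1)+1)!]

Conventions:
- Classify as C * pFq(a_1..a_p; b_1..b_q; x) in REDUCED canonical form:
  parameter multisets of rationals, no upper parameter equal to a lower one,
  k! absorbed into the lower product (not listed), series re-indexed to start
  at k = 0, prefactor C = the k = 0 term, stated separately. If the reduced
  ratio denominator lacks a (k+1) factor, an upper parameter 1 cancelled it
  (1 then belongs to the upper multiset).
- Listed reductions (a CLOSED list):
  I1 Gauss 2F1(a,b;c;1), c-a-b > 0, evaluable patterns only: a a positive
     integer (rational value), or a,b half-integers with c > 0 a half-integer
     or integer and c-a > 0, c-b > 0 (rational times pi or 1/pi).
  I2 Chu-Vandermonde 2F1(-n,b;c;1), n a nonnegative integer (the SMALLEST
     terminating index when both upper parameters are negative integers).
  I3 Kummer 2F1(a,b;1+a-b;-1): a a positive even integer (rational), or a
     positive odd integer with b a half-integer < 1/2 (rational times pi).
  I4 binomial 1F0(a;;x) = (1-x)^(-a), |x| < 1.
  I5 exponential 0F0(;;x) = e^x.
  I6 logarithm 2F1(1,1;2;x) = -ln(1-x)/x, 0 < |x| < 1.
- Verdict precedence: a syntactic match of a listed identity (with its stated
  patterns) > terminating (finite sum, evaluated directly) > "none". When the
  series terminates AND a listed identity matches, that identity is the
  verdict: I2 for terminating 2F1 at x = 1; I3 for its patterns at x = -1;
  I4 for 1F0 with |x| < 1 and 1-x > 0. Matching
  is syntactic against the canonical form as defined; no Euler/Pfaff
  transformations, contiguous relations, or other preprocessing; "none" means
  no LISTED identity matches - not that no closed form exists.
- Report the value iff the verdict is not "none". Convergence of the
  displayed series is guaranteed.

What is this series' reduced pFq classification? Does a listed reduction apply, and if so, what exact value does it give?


x = 3/7 here; the reduced form reads 2F1, upper {1, 1}, lower {2}, C = 1/9. Verdict: this is the I6 logarithm reduction (the logarithm: parameters (1,1;2), x = 3/7). Hence: (-7/27) * ln(4/7).

First insight: t_0 being 1/9, the denominator's factorial ratio (prefactor 1/9) is a lower Pochhammer.
Consecutive-term ratio: r(k) = (3/7) * (k+1) (k+1) / [(k+2) (k+1)] - rational; roots negated = parameters, x = (3/7), C = 1/9.


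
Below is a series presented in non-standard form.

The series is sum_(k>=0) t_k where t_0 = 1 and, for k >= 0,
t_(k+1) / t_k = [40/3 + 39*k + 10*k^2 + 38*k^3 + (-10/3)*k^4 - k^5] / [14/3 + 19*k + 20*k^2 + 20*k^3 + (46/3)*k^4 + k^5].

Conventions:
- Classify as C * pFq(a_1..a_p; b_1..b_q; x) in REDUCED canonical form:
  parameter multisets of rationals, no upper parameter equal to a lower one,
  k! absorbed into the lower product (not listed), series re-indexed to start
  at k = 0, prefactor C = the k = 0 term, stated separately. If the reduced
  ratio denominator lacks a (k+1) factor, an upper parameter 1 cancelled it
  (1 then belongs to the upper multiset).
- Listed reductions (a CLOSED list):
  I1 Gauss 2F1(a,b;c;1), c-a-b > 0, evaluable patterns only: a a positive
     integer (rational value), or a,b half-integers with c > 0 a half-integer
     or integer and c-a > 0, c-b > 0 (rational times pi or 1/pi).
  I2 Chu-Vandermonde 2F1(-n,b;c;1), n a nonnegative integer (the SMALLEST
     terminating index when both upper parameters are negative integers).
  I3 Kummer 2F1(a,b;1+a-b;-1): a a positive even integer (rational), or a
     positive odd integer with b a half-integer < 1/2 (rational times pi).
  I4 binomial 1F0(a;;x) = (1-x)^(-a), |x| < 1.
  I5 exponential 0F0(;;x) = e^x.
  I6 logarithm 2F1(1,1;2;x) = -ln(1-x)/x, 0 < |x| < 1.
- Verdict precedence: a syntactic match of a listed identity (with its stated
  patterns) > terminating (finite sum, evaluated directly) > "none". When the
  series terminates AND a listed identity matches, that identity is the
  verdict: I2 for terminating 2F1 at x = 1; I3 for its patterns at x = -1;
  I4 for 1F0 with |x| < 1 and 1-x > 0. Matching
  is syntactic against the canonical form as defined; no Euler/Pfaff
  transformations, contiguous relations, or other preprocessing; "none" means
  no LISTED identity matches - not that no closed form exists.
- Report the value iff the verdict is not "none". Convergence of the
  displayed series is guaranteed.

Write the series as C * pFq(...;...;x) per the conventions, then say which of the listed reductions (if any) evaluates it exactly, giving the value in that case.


x = -1 here; the reduced form reads 2F1, upper {-5, 8}, lower {14}, C = 1. Verdict: this is Kummer (I3) (x = -1; c = 14 equals 1+a-b for upper {-5, 8}: listed pattern). Sum: 143/14.

The tell: from the first term 1: the parameter 1/3 appears in both the upper and lower lists and cancels (alongside the other common factor).
Ratio: r(k) = (-1) * (k-5) (k+8) / [(k+14) (k+1)] - rational in k. x = (-1); t_0 = 1; negate the roots.


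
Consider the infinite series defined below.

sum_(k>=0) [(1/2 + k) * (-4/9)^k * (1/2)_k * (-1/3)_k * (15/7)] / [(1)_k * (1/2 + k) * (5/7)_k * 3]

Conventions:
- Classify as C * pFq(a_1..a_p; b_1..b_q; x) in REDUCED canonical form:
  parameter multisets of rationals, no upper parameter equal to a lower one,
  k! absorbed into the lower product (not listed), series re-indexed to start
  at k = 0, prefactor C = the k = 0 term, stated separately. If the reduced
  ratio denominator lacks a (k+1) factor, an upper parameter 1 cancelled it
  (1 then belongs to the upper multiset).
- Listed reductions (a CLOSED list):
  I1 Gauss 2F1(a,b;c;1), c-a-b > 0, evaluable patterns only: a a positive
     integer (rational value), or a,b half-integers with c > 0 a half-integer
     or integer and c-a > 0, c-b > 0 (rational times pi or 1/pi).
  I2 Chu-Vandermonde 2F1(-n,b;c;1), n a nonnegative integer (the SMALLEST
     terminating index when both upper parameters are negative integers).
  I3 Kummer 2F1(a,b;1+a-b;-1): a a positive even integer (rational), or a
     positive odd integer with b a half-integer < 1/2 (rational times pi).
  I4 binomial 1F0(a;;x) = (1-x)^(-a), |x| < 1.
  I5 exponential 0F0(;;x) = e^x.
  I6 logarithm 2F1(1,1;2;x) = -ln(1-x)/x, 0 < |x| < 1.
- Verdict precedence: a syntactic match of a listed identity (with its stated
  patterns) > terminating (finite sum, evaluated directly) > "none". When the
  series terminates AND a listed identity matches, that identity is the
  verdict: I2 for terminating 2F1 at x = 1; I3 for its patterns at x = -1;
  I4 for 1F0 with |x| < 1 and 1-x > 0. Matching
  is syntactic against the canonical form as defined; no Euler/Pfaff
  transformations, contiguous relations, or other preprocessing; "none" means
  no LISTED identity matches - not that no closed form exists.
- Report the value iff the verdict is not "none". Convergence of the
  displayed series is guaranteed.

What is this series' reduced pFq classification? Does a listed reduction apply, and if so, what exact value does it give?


Reduced: x = -4/9, 2F1, upper = {-1/3, 1/2}, lower = {5/7}, C = 5/7. Verdict: none (x = -4/9): each listed identity misses the multisets {-1/3, 1/2} ; {5/7}.

The tell: from the first term 5/7: striking the common factor k + 1/2 reduces the term (C = 5/7).
Step ratio: r(k) = (-4/9) * (k-1/3) (k+1/2) / [(k+5/7) (k+1)] - rational in k. x = (-4/9); t_0 = 5/7; negate the roots.


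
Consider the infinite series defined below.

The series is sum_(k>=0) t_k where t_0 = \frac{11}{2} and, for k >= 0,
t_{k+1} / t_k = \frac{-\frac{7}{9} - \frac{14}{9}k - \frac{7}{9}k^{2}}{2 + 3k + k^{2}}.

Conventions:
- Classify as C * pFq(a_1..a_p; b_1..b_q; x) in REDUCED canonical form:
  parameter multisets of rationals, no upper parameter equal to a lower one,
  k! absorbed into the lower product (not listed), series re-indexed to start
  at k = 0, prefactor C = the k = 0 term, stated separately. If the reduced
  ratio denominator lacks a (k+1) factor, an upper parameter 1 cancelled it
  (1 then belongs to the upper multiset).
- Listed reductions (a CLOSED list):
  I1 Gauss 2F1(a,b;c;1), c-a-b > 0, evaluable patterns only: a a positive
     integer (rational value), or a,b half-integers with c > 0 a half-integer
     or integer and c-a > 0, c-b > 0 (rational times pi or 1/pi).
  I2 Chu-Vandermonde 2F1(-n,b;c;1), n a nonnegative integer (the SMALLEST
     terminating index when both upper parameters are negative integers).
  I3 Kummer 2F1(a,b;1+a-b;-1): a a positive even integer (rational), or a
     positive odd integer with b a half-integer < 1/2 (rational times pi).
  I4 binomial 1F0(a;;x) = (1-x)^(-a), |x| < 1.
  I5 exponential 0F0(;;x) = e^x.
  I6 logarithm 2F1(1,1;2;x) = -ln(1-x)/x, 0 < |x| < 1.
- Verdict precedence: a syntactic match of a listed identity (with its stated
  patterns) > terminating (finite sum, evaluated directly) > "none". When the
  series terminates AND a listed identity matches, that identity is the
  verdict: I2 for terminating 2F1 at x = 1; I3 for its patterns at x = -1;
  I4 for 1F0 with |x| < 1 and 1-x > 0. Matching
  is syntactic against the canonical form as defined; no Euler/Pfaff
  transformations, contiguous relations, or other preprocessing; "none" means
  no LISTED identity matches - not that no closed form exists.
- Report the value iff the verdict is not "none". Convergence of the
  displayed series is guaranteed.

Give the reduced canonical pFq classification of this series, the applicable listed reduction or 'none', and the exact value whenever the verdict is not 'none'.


Reduced: x = -\frac{7}{9}, 2F1, upper = {1, 1}, lower = {2}, C = \frac{11}{2}. Verdict: logarithm (I6) fires (the logarithm: parameters (1,1;2), x = -\frac{7}{9}). Exact value: \frac{99}{14} \cdot \ln\left(\frac{16}{9}\right).

The tell: with t_0 = \frac{11}{2}, factor the ratio over Q (prefactor 11/2): negated roots = parameters.
Ratio: r(k) = -\frac{7}{9} * (k+1) (k+1) / [(k+2) (k+1)] - rational; roots negated = parameters, x = -\frac{7}{9}, C = \frac{11}{2}.


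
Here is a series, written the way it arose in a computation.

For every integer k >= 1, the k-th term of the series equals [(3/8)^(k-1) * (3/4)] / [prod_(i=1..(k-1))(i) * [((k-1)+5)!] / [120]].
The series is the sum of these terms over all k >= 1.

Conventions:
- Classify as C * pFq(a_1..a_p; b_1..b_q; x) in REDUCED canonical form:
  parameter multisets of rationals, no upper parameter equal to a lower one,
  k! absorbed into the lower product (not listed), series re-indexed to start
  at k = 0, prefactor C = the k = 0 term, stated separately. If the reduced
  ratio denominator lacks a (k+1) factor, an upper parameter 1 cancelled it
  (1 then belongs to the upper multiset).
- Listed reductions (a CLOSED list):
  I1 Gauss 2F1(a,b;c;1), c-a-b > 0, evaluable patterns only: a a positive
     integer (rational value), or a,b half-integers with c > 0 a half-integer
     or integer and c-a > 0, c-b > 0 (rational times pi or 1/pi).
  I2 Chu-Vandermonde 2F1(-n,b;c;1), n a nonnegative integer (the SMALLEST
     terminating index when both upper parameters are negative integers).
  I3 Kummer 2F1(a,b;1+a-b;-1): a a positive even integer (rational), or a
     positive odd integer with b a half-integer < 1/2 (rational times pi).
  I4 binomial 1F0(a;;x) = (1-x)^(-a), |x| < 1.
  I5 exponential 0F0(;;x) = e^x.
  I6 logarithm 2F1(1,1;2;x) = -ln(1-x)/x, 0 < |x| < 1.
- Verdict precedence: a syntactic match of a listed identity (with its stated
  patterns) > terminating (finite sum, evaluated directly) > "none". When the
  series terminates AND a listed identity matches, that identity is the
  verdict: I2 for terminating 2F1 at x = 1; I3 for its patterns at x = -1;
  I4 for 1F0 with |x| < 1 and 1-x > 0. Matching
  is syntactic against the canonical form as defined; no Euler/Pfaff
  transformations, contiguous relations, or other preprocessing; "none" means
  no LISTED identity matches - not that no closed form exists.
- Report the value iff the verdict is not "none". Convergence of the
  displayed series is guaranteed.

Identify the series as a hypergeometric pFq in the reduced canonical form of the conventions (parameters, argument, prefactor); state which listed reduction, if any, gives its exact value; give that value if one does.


Canonical form: C = 3/4 times 0F1 with upper {-}, lower {6}, x = 3/8. Verdict: none. A 0F1 with upper {-} fits none of I1-I6 at x = 3/8; the sum runs forever.

Key observation: x = (3/8) and the denominator's factorial ratio (prefactor 3/4) is a lower Pochhammer.
Term ratio: r(k) = (3/8) * 1 / [(k+6) (k+1)] ; factor over Q: parameters, x = (3/8), and C = 3/4.


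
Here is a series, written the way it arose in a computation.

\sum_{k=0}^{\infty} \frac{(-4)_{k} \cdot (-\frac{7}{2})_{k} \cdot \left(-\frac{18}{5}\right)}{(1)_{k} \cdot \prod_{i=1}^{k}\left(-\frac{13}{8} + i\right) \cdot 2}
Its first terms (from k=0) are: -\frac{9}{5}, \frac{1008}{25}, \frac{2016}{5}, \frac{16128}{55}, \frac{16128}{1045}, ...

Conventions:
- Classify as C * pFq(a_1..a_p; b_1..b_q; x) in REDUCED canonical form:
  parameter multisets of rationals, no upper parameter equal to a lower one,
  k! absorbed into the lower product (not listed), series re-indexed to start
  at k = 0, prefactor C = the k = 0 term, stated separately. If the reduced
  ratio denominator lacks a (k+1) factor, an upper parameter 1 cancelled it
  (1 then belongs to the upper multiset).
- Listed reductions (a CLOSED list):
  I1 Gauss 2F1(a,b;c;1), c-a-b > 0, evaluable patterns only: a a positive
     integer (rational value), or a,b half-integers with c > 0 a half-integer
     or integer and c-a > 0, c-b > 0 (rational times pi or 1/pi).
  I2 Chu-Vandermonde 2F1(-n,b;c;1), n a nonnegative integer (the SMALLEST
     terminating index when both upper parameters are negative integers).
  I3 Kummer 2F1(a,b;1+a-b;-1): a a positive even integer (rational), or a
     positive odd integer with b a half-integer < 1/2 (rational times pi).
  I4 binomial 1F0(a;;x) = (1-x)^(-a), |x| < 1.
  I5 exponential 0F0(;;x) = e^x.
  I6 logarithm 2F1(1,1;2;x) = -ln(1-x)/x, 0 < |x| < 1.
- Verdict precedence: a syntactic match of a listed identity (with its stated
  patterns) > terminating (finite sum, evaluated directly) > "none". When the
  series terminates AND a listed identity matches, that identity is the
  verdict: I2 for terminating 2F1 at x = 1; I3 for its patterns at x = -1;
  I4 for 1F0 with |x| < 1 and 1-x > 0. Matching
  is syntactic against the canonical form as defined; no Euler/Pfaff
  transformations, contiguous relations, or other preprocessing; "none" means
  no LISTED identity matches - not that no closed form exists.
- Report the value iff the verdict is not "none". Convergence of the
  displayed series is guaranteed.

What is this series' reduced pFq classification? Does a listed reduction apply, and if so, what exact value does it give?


The tell: with t_0 = -\frac{9}{5}, the constant factors (C = -9/5) combine into one prefactor.
Consecutive-term ratio: r(k) = 1 * (k-4) (k-\frac{7}{2}) / [(k-\frac{5}{8}) (k+1)] - rational in k. x = 1; t_0 = -\frac{9}{5}; negate the roots.

x = 1 here; the reduced form reads 2F1, upper {-4, -\frac{7}{2}}, lower {-\frac{5}{8}}, C = -\frac{9}{5}. Verdict: this is the Chu-Vandermonde identity I2 (terminating 2F1 at x = 1 with n = 4, b = -7/2, c = -\frac{5}{8}). Its exact value is \frac{3920787}{5225}.


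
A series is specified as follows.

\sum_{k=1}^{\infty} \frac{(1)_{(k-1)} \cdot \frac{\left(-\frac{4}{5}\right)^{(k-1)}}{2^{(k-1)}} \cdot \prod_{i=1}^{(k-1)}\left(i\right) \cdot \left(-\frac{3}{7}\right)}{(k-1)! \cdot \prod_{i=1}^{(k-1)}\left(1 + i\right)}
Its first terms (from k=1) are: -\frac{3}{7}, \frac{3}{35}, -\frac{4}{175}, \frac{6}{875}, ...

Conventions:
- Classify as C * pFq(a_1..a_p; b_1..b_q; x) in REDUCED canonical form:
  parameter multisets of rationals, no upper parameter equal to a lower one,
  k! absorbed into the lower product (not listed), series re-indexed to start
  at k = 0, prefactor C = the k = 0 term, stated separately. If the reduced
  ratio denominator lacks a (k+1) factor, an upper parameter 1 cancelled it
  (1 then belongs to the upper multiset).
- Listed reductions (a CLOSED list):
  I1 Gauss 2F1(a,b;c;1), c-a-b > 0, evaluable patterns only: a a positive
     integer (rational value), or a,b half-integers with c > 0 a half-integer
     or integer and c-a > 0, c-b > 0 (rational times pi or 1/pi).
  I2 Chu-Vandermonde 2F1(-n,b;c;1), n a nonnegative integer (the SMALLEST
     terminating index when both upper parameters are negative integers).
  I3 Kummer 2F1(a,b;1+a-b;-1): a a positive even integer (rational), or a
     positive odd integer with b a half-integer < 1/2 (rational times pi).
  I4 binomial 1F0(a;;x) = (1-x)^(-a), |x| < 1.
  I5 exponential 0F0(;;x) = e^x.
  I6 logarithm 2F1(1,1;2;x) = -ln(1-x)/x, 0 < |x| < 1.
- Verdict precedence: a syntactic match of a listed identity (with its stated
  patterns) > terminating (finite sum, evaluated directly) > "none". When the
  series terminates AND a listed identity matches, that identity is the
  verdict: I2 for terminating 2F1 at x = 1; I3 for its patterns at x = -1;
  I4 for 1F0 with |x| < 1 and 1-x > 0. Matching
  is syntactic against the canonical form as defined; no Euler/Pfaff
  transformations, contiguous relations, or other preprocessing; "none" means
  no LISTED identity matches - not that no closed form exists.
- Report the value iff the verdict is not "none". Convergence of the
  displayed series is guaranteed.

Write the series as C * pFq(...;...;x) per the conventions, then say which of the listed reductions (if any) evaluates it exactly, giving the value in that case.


The series (x = -\frac{2}{5}) is 2F1: upper {1, 1}, lower {2}, prefactor -\frac{3}{7}. Verdict: this is the I6 logarithm reduction (the logarithm: parameters (1,1;2), x = -\frac{2}{5}). Its exact value is \left(-\frac{15}{14}\right) \cdot \ln\left(\frac{7}{5}\right).

First insight: t_0 = -\frac{3}{7} here, and the running product (C = -3/7) telescopes to a rising factorial.
Consecutive-term ratio: r(k) = -\frac{2}{5} * (k+1) (k+1) / [(k+2) (k+1)] - poly over poly, x = -\frac{2}{5} from leading terms; C = -\frac{3}{7} at k = 0.


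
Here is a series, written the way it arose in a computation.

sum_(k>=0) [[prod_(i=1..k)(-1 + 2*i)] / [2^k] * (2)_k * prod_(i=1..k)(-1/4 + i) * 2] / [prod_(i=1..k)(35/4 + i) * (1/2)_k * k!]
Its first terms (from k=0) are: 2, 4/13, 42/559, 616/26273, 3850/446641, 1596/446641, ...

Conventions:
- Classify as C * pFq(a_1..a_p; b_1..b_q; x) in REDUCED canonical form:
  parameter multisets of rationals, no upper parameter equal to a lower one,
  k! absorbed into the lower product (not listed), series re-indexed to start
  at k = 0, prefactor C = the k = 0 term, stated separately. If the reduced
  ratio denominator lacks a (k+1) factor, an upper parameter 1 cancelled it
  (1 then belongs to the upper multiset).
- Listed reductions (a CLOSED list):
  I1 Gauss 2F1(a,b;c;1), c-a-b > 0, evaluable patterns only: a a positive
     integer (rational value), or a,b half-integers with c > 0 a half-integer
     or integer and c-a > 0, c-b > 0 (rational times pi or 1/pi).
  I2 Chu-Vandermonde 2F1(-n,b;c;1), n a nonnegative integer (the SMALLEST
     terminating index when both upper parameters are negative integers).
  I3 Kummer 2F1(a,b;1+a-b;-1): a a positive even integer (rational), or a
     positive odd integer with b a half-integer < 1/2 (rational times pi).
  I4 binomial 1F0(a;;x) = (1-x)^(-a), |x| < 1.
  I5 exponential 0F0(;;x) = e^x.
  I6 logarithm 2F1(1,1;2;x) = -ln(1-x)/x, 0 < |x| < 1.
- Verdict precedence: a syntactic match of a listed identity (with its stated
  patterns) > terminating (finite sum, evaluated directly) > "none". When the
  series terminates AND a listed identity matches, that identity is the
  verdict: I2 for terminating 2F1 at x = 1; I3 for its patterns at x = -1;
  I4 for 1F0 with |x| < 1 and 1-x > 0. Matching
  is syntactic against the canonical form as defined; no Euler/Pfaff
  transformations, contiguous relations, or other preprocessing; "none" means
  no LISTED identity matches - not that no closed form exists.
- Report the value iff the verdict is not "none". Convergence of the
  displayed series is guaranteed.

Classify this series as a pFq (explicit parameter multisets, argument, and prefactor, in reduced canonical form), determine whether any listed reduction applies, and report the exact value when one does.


At argument 1: a 2F1 with upper {3/4, 2}, lower {39/4}, scaled by C = 2. Verdict: Gauss (I1, integer-parameter pattern) applies (x = 1: the Gamma ratio telescopes since c-a-b = 7 > 0 and a = 2 in Z>0). Value: 155/64.

The tell: from the first term 2: the running product (C = 2, x = 1) telescopes to a rising factorial.
Adjacent-term ratio: r(k) = 1 * (k+3/4) (k+2) / [(k+39/4) (k+1)] ; factor over Q: parameters, x = 1, and C = 2.


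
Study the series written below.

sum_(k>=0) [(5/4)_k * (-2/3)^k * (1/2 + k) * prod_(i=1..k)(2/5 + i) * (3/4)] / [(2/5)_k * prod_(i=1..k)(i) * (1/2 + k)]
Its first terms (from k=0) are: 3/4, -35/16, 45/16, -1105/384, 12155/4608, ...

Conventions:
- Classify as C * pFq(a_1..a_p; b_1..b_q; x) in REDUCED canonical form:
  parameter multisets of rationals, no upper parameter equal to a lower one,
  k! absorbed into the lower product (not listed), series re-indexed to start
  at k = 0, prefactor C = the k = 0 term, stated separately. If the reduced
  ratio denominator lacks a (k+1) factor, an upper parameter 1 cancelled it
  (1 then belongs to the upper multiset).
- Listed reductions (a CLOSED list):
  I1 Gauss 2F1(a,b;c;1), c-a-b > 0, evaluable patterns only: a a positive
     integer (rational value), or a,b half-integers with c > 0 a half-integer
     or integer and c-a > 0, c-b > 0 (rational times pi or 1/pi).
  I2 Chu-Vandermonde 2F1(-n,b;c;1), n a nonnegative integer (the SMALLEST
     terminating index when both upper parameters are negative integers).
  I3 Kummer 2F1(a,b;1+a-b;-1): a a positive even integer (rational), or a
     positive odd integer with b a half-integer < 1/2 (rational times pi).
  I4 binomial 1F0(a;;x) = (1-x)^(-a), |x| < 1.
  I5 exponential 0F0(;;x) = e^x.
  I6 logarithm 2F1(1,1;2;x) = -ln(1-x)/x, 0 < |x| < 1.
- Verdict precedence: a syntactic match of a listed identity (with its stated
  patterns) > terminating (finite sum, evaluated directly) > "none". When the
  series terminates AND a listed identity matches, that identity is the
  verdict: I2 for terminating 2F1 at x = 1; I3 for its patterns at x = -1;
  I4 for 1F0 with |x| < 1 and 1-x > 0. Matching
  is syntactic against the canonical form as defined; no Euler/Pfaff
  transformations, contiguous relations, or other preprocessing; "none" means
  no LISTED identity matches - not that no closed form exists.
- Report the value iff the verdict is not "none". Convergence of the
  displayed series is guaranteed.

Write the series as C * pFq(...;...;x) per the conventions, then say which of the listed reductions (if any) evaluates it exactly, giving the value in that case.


Classification (C = 3/4): 2F1 with upper {5/4, 7/5}, lower {2/5}, argument x = -2/3. Verdict: none - this 2F1 at x = -2/3 matches no listed pattern, and upper {5/4, 7/5} holds no stopper.

Structural cue: x = (-2/3) and the product of the first k integers (prefactor 3/4) is k!.
Adjacent-term ratio: r(k) = (-2/3) * (k+5/4) (k+7/5) / [(k+2/5) (k+1)] ; factor over Q: parameters, x = (-2/3), and C = 3/4.


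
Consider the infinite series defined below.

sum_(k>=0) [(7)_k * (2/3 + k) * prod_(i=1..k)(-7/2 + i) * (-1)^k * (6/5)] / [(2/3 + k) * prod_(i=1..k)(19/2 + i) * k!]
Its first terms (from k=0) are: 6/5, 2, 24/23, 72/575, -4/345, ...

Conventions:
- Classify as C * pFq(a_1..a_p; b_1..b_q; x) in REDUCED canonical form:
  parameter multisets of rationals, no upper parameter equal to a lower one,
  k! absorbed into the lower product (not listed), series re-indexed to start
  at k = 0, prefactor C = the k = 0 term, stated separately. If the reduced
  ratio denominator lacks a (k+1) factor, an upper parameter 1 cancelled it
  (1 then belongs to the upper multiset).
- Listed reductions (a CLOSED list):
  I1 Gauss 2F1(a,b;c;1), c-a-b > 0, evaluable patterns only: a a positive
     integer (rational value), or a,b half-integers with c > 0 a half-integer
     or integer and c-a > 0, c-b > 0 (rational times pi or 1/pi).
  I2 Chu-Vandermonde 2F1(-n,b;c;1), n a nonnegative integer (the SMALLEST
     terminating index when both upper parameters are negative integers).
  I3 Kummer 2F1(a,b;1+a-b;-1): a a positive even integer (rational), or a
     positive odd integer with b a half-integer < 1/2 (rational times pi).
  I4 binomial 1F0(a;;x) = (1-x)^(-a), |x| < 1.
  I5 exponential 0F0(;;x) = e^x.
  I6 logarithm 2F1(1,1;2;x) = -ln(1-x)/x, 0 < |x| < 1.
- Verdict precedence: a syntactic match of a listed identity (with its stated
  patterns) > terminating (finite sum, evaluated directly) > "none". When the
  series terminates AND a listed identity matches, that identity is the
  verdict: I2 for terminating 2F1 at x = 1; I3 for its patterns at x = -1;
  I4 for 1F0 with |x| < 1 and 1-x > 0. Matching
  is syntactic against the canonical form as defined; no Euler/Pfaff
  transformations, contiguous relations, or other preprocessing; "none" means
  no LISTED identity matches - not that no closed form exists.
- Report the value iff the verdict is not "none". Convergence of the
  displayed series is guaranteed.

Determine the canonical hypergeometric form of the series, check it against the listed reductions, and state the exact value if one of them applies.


At argument -1: a 2F1 with upper {-5/2, 7}, lower {21/2}, scaled by C = 6/5. Verdict: this is Kummer's theorem (I3) (x = -1; c = 21/2 equals 1+a-b for upper {-5/2, 7}: listed pattern). Its exact value is (2909907/2097152) * pi.

Structural cue: t_0 being 6/5, the lower running product (C = 6/5, x = -1) is a rising factorial.
Ratio: r(k) = (-1) * (k-5/2) (k+7) / [(k+21/2) (k+1)] - rational in k, leading ratio (-1); with t_0 = 6/5, classification follows.


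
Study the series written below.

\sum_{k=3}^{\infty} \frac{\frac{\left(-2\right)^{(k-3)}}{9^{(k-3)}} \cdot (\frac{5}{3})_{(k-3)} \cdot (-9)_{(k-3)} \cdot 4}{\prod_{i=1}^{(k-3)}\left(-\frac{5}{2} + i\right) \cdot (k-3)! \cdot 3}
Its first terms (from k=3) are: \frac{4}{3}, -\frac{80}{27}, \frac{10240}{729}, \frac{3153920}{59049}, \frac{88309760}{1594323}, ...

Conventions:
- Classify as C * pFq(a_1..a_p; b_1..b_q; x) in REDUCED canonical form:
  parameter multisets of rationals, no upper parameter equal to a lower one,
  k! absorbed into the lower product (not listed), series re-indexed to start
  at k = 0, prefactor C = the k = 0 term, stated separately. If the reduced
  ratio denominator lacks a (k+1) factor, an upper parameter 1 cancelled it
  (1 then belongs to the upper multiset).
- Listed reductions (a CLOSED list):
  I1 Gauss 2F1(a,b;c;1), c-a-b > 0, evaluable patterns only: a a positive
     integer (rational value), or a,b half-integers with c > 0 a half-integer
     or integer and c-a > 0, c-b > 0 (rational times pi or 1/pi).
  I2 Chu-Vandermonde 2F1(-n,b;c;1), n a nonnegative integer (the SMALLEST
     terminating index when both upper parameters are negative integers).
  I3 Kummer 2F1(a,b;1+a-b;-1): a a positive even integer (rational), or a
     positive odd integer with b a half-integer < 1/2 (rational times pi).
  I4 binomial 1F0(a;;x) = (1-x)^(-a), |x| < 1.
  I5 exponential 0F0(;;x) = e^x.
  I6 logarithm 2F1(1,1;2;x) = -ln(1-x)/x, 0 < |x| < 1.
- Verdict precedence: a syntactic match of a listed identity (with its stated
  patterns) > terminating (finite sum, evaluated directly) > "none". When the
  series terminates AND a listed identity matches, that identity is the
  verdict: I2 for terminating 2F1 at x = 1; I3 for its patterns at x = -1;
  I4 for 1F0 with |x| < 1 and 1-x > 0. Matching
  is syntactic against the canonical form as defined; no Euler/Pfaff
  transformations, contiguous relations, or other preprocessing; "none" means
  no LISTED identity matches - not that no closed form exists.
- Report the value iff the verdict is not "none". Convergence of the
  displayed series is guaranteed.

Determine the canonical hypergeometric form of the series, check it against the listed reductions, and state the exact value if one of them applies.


First insight: with t_0 = \frac{4}{3}, the constant factors (C = 4/3) combine into one prefactor.
Step ratio: r(k) = -\frac{2}{9} * (k-9) (k+\frac{5}{3}) / [(k-\frac{3}{2}) (k+1)] - rational in k, leading ratio -\frac{2}{9}; with t_0 = \frac{4}{3}, classification follows.

Reduced: x = -\frac{2}{9}, 2F1, upper = {-9, \frac{5}{3}}, lower = {-\frac{3}{2}}, C = \frac{4}{3}. Verdict: terminating - upper -9 stops the sum at k = 9; the 10 terms are added exactly. Value: \frac{293491987807105724}{1853020188851841}.
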